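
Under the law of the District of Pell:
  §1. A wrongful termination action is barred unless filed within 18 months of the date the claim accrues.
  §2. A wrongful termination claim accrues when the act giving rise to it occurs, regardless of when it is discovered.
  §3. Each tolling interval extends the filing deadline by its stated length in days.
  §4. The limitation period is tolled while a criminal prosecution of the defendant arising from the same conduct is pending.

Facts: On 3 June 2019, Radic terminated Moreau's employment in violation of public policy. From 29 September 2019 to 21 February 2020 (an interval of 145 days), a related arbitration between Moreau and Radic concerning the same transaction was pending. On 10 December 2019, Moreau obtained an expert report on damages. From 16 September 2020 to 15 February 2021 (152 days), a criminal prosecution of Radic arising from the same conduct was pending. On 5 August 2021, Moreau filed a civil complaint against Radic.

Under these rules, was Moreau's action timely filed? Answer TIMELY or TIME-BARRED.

The claim accrued on 3 June 2019, when the wrongful act occurred.
Adding the 18 months base period to 3 June 2019 gives a deadline of 3 December 2020, before any tolling.
The period was tolled for 152 days by the pending criminal prosecution (16 September 2020 to 15 February 2021), pushing the deadline to 4 May 2021.
Although a pending arbitration ran from 29 September 2019 to 21 February 2020, the stated rules do not make that a tolling event, so it is disregarded.
Nothing else in the chronology tolls or restarts the period.
Moreau filed on 5 August 2021, after the 4 May 2021 deadline, so the action is time-barred.

TIME-BARRED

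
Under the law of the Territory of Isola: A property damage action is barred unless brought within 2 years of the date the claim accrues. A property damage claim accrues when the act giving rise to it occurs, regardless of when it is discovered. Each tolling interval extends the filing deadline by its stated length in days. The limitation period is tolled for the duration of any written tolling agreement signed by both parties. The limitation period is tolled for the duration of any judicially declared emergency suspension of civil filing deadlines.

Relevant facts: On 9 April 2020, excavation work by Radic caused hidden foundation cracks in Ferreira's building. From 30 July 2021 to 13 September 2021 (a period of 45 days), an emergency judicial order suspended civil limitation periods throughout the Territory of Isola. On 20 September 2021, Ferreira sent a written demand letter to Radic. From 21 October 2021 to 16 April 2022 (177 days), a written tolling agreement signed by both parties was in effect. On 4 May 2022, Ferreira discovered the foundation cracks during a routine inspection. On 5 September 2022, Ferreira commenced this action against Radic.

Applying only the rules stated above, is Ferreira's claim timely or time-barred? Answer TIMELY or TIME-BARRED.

TIMELY

Because the rule ties accrual to occurrence, the claim accrued on 9 April 2020, not on the 4 May 2022 discovery date.
Adding the 2 years base period to 9 April 2020 gives a deadline of 9 April 2022, before any tolling.
Because the emergency suspension of filing deadlines ran from 30 July 2021 to 13 September 2021, the deadline is extended by 45 days to 24 May 2022.
The period was tolled for 177 days by the written tolling agreement (21 October 2021 to 16 April 2022), pushing the deadline to 17 November 2022.
The other events in the timeline have no effect on the limitation period under the stated rules.
Ferreira filed on 5 September 2022, before the 17 November 2022 deadline, so the action is timely.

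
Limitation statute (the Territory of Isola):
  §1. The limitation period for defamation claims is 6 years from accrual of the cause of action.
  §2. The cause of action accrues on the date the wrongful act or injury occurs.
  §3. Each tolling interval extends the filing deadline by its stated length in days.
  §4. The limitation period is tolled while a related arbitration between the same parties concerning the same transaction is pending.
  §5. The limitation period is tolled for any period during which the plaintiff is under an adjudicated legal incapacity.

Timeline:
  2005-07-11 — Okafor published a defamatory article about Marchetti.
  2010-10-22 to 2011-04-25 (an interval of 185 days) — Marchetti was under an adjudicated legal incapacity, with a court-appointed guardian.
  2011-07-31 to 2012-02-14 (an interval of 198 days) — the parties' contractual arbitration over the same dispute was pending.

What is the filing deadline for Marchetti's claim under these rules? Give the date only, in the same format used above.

The claim accrued on 2005-07-11, when the wrongful act occurred.
Adding the 6 years base period to 2005-07-11 gives a deadline of 2011-07-11, before any tolling.
Because the plaintiff's legal incapacity ran from 2010-10-22 to 2011-04-25, the deadline is extended by 185 days to 2012-01-12.
Because the pending related arbitration ran from 2011-07-31 to 2012-02-14, the deadline is extended by 198 days to 2012-07-28.

2012-07-28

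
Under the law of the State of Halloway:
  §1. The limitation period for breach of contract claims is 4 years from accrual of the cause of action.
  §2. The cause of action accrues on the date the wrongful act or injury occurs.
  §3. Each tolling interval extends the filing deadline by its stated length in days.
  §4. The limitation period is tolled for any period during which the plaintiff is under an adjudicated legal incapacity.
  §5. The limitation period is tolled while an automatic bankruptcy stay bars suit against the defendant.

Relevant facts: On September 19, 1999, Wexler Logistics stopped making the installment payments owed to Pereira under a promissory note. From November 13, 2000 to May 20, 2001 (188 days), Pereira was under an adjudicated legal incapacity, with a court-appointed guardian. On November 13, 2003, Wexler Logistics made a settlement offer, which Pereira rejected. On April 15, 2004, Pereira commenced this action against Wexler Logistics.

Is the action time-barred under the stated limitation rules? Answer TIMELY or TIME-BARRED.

The cause of action accrued on September 19, 1999, the date of the act.
The untolled deadline — 4 years after September 19, 1999 — is September 19, 2003.
Because the plaintiff's legal incapacity ran from November 13, 2000 to May 20, 2001, the deadline is extended by 188 days to March 25, 2004.
None of the other events listed affects the running of the period under the stated rules.
Filing on April 15, 2004 missed the March 25, 2004 deadline — the action is time-barred.

TIME-BARRED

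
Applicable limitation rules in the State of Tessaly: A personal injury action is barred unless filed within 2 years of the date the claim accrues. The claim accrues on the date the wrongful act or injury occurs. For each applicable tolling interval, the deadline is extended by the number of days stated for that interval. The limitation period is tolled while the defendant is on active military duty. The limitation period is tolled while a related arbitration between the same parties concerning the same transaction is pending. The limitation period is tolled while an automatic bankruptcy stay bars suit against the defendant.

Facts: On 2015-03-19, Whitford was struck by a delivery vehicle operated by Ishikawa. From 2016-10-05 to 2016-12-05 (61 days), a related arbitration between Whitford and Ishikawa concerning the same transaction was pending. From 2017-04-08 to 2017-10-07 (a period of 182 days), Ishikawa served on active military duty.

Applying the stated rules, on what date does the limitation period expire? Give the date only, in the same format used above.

2017-11-17

The limitation period began to run on 2015-03-19.
2 years from 2015-03-19 is 2017-03-19.
Because the pending related arbitration ran from 2016-10-05 to 2016-12-05, the deadline is extended by 61 days to 2017-05-19.
Because the defendant's active military service ran from 2017-04-08 to 2017-10-07, the deadline is extended by 182 days to 2017-11-17.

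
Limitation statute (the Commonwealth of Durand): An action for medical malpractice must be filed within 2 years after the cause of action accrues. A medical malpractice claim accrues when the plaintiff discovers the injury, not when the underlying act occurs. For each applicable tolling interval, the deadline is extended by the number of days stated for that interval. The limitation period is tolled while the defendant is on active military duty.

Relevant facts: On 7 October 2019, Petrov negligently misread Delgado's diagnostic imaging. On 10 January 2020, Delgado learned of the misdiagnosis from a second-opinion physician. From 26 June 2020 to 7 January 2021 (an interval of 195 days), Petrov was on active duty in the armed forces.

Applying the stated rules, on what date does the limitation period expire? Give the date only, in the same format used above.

24 July 2022

The claim did not accrue until Delgado discovered the injury on 10 January 2020; the 7 October 2019 act date does not start the clock under the stated rule.
Adding the 2 years base period to 10 January 2020 gives a deadline of 10 January 2022, before any tolling.
The period was tolled for 195 days by the defendant's active military service (26 June 2020 to 7 January 2021), pushing the deadline to 24 July 2022.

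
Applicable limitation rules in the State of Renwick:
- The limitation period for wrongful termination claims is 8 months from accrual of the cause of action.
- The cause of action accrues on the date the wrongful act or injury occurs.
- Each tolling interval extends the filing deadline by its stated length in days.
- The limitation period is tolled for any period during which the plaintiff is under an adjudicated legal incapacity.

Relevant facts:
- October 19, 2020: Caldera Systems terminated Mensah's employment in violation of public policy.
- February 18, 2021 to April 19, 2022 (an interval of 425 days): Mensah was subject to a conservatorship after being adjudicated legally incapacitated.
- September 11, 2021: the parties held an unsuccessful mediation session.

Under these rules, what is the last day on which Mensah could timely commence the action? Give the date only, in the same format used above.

The claim accrued on October 19, 2020, when the wrongful act occurred.
Adding the 8 months base period to October 19, 2020 gives a deadline of June 19, 2021, before any tolling.
Because the plaintiff's legal incapacity ran from February 18, 2021 to April 19, 2022, the deadline is extended by 425 days to August 18, 2022.
The other events in the timeline have no effect on the limitation period under the stated rules.

August 18, 2022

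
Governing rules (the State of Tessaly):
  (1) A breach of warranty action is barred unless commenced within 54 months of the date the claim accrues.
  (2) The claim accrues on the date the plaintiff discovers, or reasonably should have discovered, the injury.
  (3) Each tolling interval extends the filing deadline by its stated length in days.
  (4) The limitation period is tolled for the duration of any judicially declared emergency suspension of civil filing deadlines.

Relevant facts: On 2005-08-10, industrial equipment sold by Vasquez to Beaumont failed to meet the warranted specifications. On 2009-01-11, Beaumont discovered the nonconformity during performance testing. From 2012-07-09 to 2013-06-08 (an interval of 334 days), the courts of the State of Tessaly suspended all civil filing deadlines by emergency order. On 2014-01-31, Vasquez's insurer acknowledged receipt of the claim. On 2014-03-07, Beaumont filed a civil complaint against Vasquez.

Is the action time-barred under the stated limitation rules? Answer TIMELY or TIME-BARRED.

The claim did not accrue until Beaumont discovered the injury on 2009-01-11; the 2005-08-10 act date does not start the clock under the stated rule.
Adding the 54 months base period to 2009-01-11 gives a deadline of 2013-07-11, before any tolling.
The period was tolled for 334 days by the emergency suspension of filing deadlines (2012-07-09 to 2013-06-08), pushing the deadline to 2014-06-10.
None of the other events listed affects the running of the period under the stated rules.
The 2014-03-07 filing precedes the 2014-06-10 deadline; the claim is timely.

TIMELY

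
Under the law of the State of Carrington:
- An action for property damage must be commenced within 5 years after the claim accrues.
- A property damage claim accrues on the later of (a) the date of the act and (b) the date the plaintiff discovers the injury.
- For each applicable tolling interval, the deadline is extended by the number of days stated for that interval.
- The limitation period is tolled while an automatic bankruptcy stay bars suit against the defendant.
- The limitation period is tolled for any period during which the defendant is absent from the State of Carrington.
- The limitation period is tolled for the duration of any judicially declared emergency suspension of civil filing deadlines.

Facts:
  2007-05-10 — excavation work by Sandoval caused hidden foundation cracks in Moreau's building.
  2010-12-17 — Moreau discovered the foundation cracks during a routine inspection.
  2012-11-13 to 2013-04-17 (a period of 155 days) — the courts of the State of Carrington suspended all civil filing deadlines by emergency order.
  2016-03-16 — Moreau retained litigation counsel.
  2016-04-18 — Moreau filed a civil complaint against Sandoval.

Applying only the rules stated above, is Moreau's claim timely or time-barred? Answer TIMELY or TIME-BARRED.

TIMELY

Because discovery on 2010-12-17 post-dates the 2007-05-10 act, accrual under the later-of rule falls on 2010-12-17.
Adding the 5 years base period to 2010-12-17 gives a deadline of 2015-12-17, before any tolling.
The emergency suspension of filing deadlines from 2012-11-13 to 2013-04-17 tolled the period for 155 days, extending the deadline to 2016-05-20.
Nothing else in the chronology tolls or restarts the period.
Filing on 2016-04-18 beat the 2016-05-20 deadline — the action is timely.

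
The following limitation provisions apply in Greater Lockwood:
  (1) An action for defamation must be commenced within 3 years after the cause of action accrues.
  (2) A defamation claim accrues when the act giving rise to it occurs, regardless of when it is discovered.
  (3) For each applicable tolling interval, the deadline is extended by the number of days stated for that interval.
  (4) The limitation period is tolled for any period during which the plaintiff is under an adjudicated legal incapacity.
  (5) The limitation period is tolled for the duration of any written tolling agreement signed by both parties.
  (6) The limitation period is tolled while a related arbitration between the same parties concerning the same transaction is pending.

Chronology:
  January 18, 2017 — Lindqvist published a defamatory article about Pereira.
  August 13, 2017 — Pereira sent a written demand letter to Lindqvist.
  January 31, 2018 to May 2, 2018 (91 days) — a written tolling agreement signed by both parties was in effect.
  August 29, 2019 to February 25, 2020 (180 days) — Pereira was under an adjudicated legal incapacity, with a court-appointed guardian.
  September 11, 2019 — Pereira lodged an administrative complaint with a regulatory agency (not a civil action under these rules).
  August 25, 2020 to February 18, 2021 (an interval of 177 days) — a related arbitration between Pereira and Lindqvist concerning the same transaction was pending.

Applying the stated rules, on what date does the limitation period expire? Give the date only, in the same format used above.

April 10, 2021

The cause of action accrued on January 18, 2017, the date of the act.
3 years from January 18, 2017 is January 18, 2020.
The written tolling agreement from January 31, 2018 to May 2, 2018 tolled the period for 91 days, extending the deadline to April 18, 2020.
Because the plaintiff's legal incapacity ran from August 29, 2019 to February 25, 2020, the deadline is extended by 180 days to October 15, 2020.
Because the pending related arbitration ran from August 25, 2020 to February 18, 2021, the deadline is extended by 177 days to April 10, 2021.
None of the other events listed affects the running of the period under the stated rules.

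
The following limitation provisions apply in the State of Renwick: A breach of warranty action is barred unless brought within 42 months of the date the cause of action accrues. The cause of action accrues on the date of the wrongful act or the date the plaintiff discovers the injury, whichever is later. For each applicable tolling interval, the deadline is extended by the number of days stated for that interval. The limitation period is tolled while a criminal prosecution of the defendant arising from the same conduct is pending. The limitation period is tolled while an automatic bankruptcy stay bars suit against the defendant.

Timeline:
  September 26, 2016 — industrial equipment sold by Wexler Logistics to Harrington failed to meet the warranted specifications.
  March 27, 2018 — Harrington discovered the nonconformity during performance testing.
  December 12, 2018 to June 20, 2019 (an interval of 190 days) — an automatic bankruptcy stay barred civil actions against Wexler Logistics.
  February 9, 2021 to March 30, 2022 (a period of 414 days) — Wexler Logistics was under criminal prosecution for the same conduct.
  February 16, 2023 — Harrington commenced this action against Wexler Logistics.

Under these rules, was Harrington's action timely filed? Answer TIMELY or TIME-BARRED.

TIMELY

The claim accrued on March 27, 2018 — the later of the September 26, 2016 act and the March 27, 2018 discovery.
Adding the 42 months base period to March 27, 2018 gives a deadline of September 27, 2021, before any tolling.
The automatic bankruptcy stay from December 12, 2018 to June 20, 2019 tolled the period for 190 days, extending the deadline to April 5, 2022.
Because the pending criminal prosecution ran from February 9, 2021 to March 30, 2022, the deadline is extended by 414 days to May 24, 2023.
Filing on February 16, 2023 beat the May 24, 2023 deadline — the action is timely.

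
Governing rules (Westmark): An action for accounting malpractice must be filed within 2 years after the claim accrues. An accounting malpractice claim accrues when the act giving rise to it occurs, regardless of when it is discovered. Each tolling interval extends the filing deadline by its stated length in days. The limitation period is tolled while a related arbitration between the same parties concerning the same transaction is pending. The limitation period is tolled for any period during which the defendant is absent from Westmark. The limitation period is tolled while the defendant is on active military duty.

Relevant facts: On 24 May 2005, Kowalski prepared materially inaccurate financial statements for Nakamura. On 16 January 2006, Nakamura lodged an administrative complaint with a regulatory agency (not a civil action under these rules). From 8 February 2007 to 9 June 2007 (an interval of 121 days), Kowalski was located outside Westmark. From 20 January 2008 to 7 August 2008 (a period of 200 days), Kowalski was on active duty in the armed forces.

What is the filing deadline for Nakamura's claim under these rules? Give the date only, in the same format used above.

22 September 2007

The claim accrued on 24 May 2005, when the wrongful act occurred.
The untolled deadline — 2 years after 24 May 2005 — is 24 May 2007.
Because the defendant's absence from the jurisdiction ran from 8 February 2007 to 9 June 2007, the deadline is extended by 121 days to 22 September 2007.
The defendant's active military service from 20 January 2008 to 7 August 2008 began after the period had already run on 22 September 2007, so it has no tolling effect.
Nothing else in the chronology tolls or restarts the period.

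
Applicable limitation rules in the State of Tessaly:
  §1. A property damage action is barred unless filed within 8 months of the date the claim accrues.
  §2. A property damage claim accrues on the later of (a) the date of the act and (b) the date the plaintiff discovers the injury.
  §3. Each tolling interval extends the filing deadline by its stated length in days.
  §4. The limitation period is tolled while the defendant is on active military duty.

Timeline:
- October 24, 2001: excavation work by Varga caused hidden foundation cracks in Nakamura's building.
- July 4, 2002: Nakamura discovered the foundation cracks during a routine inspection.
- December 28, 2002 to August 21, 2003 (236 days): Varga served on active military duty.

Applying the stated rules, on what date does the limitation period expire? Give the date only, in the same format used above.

The claim accrued on July 4, 2002 — the later of the October 24, 2001 act and the July 4, 2002 discovery.
Adding the 8 months base period to July 4, 2002 gives a deadline of March 4, 2003, before any tolling.
The defendant's active military service from December 28, 2002 to August 21, 2003 tolled the period for 236 days, extending the deadline to October 26, 2003.

October 26, 2003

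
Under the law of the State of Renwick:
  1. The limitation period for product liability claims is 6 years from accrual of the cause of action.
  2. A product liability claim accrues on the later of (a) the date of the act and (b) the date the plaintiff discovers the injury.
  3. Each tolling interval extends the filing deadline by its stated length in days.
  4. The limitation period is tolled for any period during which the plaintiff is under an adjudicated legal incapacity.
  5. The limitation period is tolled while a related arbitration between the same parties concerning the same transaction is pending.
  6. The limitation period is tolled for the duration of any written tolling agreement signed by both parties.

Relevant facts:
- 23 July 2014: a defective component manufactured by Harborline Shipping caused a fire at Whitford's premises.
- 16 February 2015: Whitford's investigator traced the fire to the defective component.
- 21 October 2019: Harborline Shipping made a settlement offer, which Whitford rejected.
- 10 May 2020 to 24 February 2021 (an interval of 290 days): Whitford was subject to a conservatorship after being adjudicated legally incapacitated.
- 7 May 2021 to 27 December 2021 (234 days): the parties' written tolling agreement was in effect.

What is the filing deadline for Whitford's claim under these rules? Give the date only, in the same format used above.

25 July 2022

Taking the later of the act (23 July 2014) and discovery (16 February 2015), the claim accrued on 16 February 2015.
6 years from 16 February 2015 is 16 February 2021.
The period was tolled for 290 days by the plaintiff's legal incapacity (10 May 2020 to 24 February 2021), pushing the deadline to 3 December 2021.
The period was tolled for 234 days by the written tolling agreement (7 May 2021 to 27 December 2021), pushing the deadline to 25 July 2022.
Nothing else in the chronology tolls or restarts the period.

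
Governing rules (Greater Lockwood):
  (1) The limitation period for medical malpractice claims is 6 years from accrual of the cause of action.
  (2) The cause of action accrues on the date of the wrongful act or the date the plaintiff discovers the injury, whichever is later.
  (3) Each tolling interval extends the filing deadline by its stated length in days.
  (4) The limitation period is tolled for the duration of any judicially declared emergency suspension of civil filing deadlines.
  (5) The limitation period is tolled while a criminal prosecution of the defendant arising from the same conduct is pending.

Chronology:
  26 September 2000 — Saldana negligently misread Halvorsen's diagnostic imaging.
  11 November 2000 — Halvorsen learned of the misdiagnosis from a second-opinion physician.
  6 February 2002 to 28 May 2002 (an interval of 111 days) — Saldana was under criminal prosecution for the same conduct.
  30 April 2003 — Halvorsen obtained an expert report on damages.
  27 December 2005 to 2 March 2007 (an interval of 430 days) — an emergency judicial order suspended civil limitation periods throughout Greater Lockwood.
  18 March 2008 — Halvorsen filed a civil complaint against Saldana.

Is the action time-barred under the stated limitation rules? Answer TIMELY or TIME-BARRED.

Taking the later of the act (26 September 2000) and discovery (11 November 2000), the claim accrued on 11 November 2000.
Adding the 6 years base period to 11 November 2000 gives a deadline of 11 November 2006, before any tolling.
The period was tolled for 111 days by the pending criminal prosecution (6 February 2002 to 28 May 2002), pushing the deadline to 2 March 2007.
The period was tolled for 430 days by the emergency suspension of filing deadlines (27 December 2005 to 2 March 2007), pushing the deadline to 5 May 2008.
None of the other events listed affects the running of the period under the stated rules.
Halvorsen filed on 18 March 2008, before the 5 May 2008 deadline, so the action is timely.

TIMELY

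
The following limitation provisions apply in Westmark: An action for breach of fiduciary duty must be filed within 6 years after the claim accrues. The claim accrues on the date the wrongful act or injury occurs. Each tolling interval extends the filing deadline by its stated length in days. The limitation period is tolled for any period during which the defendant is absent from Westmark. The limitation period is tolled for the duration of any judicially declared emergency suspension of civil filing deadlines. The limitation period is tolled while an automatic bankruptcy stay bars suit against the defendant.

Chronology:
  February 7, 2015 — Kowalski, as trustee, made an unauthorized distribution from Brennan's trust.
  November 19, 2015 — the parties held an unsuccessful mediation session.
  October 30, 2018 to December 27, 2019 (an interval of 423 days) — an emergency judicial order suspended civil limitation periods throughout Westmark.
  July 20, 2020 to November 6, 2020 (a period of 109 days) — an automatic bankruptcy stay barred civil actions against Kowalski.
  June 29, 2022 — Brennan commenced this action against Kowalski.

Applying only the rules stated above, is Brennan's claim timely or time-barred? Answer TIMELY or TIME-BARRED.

The claim accrued on February 7, 2015, when the wrongful act occurred.
The untolled deadline — 6 years after February 7, 2015 — is February 7, 2021.
The period was tolled for 423 days by the emergency suspension of filing deadlines (October 30, 2018 to December 27, 2019), pushing the deadline to April 6, 2022.
The period was tolled for 109 days by the automatic bankruptcy stay (July 20, 2020 to November 6, 2020), pushing the deadline to July 24, 2022.
The other events in the timeline have no effect on the limitation period under the stated rules.
Brennan filed on June 29, 2022, before the July 24, 2022 deadline, so the action is timely.

TIMELY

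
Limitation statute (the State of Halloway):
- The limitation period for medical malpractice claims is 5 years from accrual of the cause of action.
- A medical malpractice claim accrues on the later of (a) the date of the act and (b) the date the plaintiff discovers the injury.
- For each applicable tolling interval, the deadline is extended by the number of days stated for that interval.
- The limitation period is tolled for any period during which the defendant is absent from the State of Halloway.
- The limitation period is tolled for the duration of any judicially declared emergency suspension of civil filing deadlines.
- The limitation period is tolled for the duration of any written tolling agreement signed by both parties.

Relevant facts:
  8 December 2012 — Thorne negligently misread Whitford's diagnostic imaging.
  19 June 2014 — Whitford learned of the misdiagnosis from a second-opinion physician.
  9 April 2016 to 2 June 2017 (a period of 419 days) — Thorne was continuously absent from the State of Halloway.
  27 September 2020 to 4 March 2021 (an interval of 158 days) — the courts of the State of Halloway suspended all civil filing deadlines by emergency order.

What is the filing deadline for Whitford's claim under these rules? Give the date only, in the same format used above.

11 August 2020

Taking the later of the act (8 December 2012) and discovery (19 June 2014), the claim accrued on 19 June 2014.
The untolled deadline — 5 years after 19 June 2014 — is 19 June 2019.
Because the defendant's absence from the jurisdiction ran from 9 April 2016 to 2 June 2017, the deadline is extended by 419 days to 11 August 2020.
By the time the emergency suspension of filing deadlines began on 27 September 2020, the limitation period had already expired on 11 August 2020; that interval cannot revive it.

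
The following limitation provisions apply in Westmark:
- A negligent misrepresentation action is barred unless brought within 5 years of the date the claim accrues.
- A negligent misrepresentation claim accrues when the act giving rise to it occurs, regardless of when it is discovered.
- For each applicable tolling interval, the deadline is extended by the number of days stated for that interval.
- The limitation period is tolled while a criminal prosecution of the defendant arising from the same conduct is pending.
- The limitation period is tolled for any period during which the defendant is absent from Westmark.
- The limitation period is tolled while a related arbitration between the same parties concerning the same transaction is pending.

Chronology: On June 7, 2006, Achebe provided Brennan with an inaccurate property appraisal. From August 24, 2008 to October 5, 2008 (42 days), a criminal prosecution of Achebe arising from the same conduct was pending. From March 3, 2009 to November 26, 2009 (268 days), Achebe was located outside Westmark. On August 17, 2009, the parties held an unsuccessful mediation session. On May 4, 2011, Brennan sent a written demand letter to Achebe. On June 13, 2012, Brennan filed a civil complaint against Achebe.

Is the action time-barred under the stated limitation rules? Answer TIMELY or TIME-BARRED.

The claim accrued on June 7, 2006, the date of the act.
5 years from June 7, 2006 is June 7, 2011.
Because the pending criminal prosecution ran from August 24, 2008 to October 5, 2008, the deadline is extended by 42 days to July 19, 2011.
Because the defendant's absence from the jurisdiction ran from March 3, 2009 to November 26, 2009, the deadline is extended by 268 days to April 12, 2012.
The other events in the timeline have no effect on the limitation period under the stated rules.
Brennan filed on June 13, 2012, after the April 12, 2012 deadline, so the action is time-barred.

TIME-BARRED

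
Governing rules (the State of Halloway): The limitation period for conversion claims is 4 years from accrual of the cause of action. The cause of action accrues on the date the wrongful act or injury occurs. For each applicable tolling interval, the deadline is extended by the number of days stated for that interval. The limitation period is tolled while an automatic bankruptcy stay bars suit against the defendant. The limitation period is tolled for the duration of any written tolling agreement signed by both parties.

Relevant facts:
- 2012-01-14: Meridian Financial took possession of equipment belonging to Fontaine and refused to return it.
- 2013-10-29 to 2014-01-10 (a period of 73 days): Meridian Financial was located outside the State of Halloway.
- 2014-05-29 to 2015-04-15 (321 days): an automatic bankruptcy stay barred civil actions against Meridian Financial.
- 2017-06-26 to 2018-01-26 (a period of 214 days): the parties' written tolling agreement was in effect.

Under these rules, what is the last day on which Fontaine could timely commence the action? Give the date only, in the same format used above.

The cause of action accrued on 2012-01-14, the date of the act.
The untolled deadline — 4 years after 2012-01-14 — is 2016-01-14.
Because the automatic bankruptcy stay ran from 2014-05-29 to 2015-04-15, the deadline is extended by 321 days to 2016-11-30.
The written tolling agreement from 2017-06-26 to 2018-01-26 began after the period had already run on 2016-11-30, so it has no tolling effect.
The defendant's absence from the jurisdiction from 2013-10-29 to 2014-01-10 does not toll the period, because no stated rule makes the defendant's absence a tolling event.

2016-11-30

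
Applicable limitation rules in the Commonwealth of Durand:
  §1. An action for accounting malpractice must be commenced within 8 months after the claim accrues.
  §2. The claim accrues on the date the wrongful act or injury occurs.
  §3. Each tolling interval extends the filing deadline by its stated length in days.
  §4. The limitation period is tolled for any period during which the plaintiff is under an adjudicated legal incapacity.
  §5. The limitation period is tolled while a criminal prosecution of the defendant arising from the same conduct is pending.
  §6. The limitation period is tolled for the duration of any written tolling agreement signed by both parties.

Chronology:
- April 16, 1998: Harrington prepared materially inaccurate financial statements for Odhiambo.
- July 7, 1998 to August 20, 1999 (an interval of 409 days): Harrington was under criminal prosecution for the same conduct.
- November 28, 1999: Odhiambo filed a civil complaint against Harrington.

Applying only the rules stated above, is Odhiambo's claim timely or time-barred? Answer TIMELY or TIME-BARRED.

The limitation period began to run on April 16, 1998.
8 months from April 16, 1998 is December 16, 1998.
The period was tolled for 409 days by the pending criminal prosecution (July 7, 1998 to August 20, 1999), pushing the deadline to January 29, 2000.
Filing on November 28, 1999 beat the January 29, 2000 deadline — the action is timely.

TIMELY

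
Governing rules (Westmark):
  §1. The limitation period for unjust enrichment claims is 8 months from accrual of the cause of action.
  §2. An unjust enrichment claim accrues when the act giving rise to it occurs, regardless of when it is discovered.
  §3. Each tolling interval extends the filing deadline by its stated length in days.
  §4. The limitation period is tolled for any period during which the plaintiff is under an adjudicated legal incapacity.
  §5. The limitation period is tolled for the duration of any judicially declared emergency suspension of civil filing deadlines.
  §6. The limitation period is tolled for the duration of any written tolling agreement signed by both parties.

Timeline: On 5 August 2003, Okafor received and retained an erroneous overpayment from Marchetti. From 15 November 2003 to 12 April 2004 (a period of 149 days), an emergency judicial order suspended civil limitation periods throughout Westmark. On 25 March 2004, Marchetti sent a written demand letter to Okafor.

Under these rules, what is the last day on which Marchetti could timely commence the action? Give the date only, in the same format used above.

The claim accrued on 5 August 2003, when the wrongful act occurred.
The untolled deadline — 8 months after 5 August 2003 — is 5 April 2004.
The emergency suspension of filing deadlines from 15 November 2003 to 12 April 2004 tolled the period for 149 days, extending the deadline to 1 September 2004.
None of the other events listed affects the running of the period under the stated rules.

1 September 2004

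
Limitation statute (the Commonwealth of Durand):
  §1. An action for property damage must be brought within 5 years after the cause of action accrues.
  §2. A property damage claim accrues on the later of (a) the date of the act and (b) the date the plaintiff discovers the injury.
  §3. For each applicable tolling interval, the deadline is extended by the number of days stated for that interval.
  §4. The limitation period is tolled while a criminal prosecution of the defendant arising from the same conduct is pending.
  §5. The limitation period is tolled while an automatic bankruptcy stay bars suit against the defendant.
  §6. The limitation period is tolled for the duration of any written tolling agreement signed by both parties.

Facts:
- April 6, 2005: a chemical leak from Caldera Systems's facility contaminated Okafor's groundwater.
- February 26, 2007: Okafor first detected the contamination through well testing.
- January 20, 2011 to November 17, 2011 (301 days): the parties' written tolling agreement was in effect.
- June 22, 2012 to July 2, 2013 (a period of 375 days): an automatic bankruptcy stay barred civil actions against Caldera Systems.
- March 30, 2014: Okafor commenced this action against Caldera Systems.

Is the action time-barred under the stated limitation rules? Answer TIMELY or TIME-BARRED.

Taking the later of the act (April 6, 2005) and discovery (February 26, 2007), the claim accrued on February 26, 2007.
5 years from February 26, 2007 is February 26, 2012.
The written tolling agreement from January 20, 2011 to November 17, 2011 tolled the period for 301 days, extending the deadline to December 23, 2012.
The period was tolled for 375 days by the automatic bankruptcy stay (June 22, 2012 to July 2, 2013), pushing the deadline to January 2, 2014.
The March 30, 2014 filing falls after the January 2, 2014 deadline; the claim is time-barred.

TIME-BARRED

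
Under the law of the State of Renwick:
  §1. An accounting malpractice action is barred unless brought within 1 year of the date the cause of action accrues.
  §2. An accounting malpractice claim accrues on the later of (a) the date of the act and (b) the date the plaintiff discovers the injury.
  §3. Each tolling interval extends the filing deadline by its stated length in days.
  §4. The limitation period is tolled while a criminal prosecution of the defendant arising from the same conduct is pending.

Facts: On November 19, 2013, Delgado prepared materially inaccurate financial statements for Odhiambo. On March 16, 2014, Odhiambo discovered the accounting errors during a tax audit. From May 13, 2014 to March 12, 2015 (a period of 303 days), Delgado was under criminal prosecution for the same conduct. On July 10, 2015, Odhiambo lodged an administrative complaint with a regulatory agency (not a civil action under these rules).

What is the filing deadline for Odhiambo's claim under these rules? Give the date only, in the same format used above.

Because discovery on March 16, 2014 post-dates the November 19, 2013 act, accrual under the later-of rule falls on March 16, 2014.
Adding the 1 year base period to March 16, 2014 gives a deadline of March 16, 2015, before any tolling.
Because the pending criminal prosecution ran from May 13, 2014 to March 12, 2015, the deadline is extended by 303 days to January 13, 2016.
Nothing else in the chronology tolls or restarts the period.

January 13, 2016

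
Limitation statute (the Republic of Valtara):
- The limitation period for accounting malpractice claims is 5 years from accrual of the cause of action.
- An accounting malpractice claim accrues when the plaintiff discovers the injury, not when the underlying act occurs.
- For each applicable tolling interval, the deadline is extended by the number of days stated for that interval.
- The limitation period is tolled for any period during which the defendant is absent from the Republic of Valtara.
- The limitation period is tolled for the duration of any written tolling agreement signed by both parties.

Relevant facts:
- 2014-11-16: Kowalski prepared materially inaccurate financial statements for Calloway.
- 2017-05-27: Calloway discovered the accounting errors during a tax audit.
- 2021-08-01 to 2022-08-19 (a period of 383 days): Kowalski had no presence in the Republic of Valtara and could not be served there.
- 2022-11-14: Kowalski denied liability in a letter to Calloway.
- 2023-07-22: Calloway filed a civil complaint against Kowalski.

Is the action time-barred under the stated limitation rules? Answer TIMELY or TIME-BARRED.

Under the discovery rule, the claim accrued on 2017-05-27, when Calloway discovered the injury — not on the 2014-11-16 date of the underlying act.
Adding the 5 years base period to 2017-05-27 gives a deadline of 2022-05-27, before any tolling.
The period was tolled for 383 days by the defendant's absence from the jurisdiction (2021-08-01 to 2022-08-19), pushing the deadline to 2023-06-14.
The other events in the timeline have no effect on the limitation period under the stated rules.
The 2023-07-22 filing falls after the 2023-06-14 deadline; the claim is time-barred.

TIME-BARRED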